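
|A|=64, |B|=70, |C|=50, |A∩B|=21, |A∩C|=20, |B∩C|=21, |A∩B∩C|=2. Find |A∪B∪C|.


|A∪B∪C| = 64+70+50-21-20-21+2 = 124

|A∪B∪C| = 124


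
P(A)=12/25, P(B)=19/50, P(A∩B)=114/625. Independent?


P(A)×P(B) = 114/625
P(A∩B) = 114/625
Equal ✓ → Independent

Yes, independent


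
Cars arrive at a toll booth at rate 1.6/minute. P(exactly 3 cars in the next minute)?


Poisson(λ=1.6): P(X=3) = e^(-λ)×λ^k/k!
= e^(-1.6) × 1.6^3 / 3!
≈ 0.201896518 × 4.096 / 6 ≈ 0.137828

P(X=3) ≈ 0.137828 ≈ 13.78%


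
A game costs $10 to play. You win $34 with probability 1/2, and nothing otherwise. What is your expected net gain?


E[gain] = (34-10)×1/2 + (-10)×1/2
= 12 - 5 = 7

Expected net gain = $7 ≈ $7.00


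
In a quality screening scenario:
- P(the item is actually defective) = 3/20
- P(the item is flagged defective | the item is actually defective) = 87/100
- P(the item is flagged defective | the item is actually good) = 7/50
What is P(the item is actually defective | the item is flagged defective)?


Using Bayes' theorem:
P(A|B) = P(B|A)·P(A) / P(B)

P(the item is flagged defective) = 87/100 × 3/20 + 7/50 × 17/20
= 261/2000 + 119/1000 = 499/2000

P(the item is actually defective|the item is flagged defective) = (261/2000) / (499/2000) = 261/499

P(the item is actually defective|the item is flagged defective) = 261/499 ≈ 52.30%


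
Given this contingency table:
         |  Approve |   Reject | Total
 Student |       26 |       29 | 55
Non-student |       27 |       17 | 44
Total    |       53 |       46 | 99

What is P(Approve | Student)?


P(Approve | Student) = 26/(26+29) = 26/55

P(Approve|Student) = 26/55 ≈ 47.27%


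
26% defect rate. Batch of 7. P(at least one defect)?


P(all good) = (37/50)^7 = 94931877133/781250000000
P(≥1 defect) = 686318122867/781250000000

P = 686318122867/781250000000 ≈ 87.85%


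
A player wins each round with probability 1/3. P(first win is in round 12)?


Geometric: P(X=12) = (1-p)^(k-1)×p = (2/3)^11×1/3 = 2048/531441

P(X=12) = 2048/531441 ≈ 0.39%


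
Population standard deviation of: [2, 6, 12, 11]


Mean = 31/4
  (2-31/4)²=529/16
  (6-31/4)²=49/16
  (12-31/4)²=289/16
  (11-31/4)²=169/16
Σ(x-μ)² = 259/4
σ² = (259/4)/4 = 259/16

σ = √(259/16) ≈ 4.0234


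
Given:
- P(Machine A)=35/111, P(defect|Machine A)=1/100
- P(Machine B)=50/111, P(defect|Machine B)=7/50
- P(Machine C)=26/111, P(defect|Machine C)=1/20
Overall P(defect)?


P(B) = Σ P(B|Aᵢ)×P(Aᵢ)
  1/100×35/111 = 7/2220
  7/50×50/111 = 7/111
  1/20×26/111 = 13/1110
Sum = 173/2220

P(defect) = 173/2220 ≈ 7.79%


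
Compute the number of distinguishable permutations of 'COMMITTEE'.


Letters: 9, freq: {'C': 1, 'O': 1, 'M': 2, 'I': 1, 'T': 2, 'E': 2}
9!/(1!×1!×2!×1!×2!×2!) = 362880/8 = 45360

45360


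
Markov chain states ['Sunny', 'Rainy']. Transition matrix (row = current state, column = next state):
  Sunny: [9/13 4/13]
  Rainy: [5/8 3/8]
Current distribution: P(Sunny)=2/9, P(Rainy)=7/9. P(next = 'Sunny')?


P(next=Sunny) = Σᵢ P(now=i)×P(i→Sunny)
= 2/9×9/13 + 7/9×5/8
= 2/13 + 35/72 = 599/936

P = 599/936 ≈ 0.6400


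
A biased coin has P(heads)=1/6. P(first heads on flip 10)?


Geometric: P(X=10) = (1-p)^(k-1)×p = (5/6)^9×1/6 = 1953125/60466176

P(X=10) = 1953125/60466176 ≈ 3.23%


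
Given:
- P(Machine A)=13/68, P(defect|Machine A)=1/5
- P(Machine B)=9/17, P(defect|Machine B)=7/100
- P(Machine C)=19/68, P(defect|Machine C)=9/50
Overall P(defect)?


P(B) = Σ P(B|Aᵢ)×P(Aᵢ)
  1/5×13/68 = 13/340
  7/100×9/17 = 63/1700
  9/50×19/68 = 171/3400
Sum = 427/3400

P(defect) = 427/3400 ≈ 12.56%


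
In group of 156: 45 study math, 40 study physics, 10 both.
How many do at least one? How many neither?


|A∪B| = 45+40-10 = 75
Neither = 156-75 = 81

At least one: 75; Neither: 81


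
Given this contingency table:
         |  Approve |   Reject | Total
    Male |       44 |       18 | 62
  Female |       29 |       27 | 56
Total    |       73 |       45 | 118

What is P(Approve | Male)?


P(Approve | Male) = 44/(44+18) = 44/62 = 22/31

P(Approve|Male) = 22/31 ≈ 70.97%


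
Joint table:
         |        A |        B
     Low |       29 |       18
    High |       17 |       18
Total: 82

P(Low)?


P(Low) = (29+18)/82 = 47/82

P(Low) = 47/82 ≈ 57.32%


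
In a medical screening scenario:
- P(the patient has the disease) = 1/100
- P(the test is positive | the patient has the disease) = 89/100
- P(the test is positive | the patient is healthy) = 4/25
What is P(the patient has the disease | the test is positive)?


Using Bayes' theorem:
P(A|B) = P(B|A)·P(A) / P(B)

P(the test is positive) = 89/100 × 1/100 + 4/25 × 99/100
= 89/10000 + 99/625 = 1673/10000

P(the patient has the disease|the test is positive) = (89/10000) / (1673/10000) = 89/1673

P(the patient has the disease|the test is positive) = 89/1673 ≈ 5.32%


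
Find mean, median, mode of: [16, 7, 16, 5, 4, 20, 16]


Sorted: [4, 5, 7, 16, 16, 16, 20]
Mean = 84/7 = 12
Median = 16
Freq: {16: 3, 7: 1, 5: 1, 4: 1, 20: 1}
Mode: [16]

Mean=12, Median=16, Mode=16


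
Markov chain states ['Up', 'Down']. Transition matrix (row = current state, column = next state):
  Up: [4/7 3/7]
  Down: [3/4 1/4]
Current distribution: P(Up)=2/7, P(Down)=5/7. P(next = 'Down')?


P(next=Down) = Σᵢ P(now=i)×P(i→Down)
= 2/7×3/7 + 5/7×1/4
= 6/49 + 5/28 = 59/196

P = 59/196 ≈ 0.3010


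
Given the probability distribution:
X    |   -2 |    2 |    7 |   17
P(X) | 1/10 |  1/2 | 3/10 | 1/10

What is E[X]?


E[X] = Σ x·P(X=x)
= (-2)×(1/10) + (2)×(1/2) + (7)×(3/10) + (17)×(1/10)
= 23/5

E[X] = 23/5


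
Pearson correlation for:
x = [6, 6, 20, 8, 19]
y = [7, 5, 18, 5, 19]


n=5, Σx=59, Σy=54, Σxy=833, Σx²=897, Σy²=784
r = (5×833 - 59×54)/√((5×897 - 59²)(5×784 - 54²))
= 979/√(1004×1004) = 979/√1008016 ≈ 979/1004.0000 ≈ 0.9751

r ≈ 0.9751


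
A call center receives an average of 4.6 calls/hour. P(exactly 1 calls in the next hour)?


Poisson(λ=4.6): P(X=1) = e^(-λ)×λ^k/k!
= e^(-4.6) × 4.6^1 / 1!
≈ 0.01005183574 × 4.6 / 1 ≈ 0.046238

P(X=1) ≈ 0.046238 ≈ 4.62%


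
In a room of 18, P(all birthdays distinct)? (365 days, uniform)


P(all different) = Π(365-i)/365 for i=0..17
= (365/365)×(364/365)×...×(348/365)
= 0.653089

P ≈ 0.6531 ≈ 65.31%


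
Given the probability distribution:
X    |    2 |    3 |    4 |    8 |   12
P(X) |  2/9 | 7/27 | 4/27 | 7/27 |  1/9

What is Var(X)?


E[X] = 47/9
E[X²] = 1031/27
Var(X) = E[X²] - (E[X])² = 1031/27 - 2209/81 = 884/81

Var(X) = 884/81 ≈ 10.9136


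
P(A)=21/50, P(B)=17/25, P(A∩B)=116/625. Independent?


P(A)×P(B) = 357/1250
P(A∩B) = 116/625
Not equal → NOT independent

No, not independent


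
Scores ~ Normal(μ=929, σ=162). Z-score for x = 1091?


z = (x - μ)/σ = (1091 - 929)/162 = 1.0

z = 1.0


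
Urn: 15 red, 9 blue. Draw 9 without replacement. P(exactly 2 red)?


Hypergeometric: C(15,2)×C(9,7)/C(24,9)
= 105×36/1307504 = 945/326876

P(X=2) = 945/326876 ≈ 0.29%


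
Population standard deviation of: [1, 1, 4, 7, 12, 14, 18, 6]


Mean = 63/8
  (1-63/8)²=3025/64
  (1-63/8)²=3025/64
  (4-63/8)²=961/64
  (7-63/8)²=49/64
  (12-63/8)²=1089/64
  (14-63/8)²=2401/64
  (18-63/8)²=6561/64
  (6-63/8)²=225/64
Σ(x-μ)² = 2167/8
σ² = (2167/8)/8 = 2167/64

σ = √(2167/64) ≈ 5.8189


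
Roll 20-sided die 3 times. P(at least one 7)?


P(no 7)^3 = (19/20)^3 = 6859/8000
P(≥1) = 1 - 6859/8000 = 1141/8000

P = 1141/8000 ≈ 14.26%


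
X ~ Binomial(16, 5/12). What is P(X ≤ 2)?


P(X ≤ 2) = Σ P(X=i) for i=0..2
P(X=0) = 33232930569601/184884258895036416
P(X=1) = 23737807549715/11555266180939776
P(X=2) = 84777884106125/7703510787293184
Sum = 271967452212449/20542695432781824

P(X ≤ 2) = 271967452212449/20542695432781824 ≈ 1.32%


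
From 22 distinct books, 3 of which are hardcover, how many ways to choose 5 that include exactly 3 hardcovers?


Choose 3 of the 3 hardcovers and 2 of the other 19 books:
C(3,3)×C(19,2) = 1×171 = 171

171


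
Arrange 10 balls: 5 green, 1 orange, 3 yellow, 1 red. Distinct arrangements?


10!/(5!×1!×3!×1!) = 5040

5040


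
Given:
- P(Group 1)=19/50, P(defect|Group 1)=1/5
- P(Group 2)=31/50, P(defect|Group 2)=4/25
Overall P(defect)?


P(B) = Σ P(B|Aᵢ)×P(Aᵢ)
  1/5×19/50 = 19/250
  4/25×31/50 = 62/625
Sum = 219/1250

P(defect) = 219/1250 ≈ 17.52%


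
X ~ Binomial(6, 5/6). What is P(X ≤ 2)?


P(X ≤ 2) = Σ P(X=i) for i=0..2
P(X=0) = 1/46656
P(X=1) = 5/7776
P(X=2) = 125/15552
Sum = 203/23328

P(X ≤ 2) = 203/23328 ≈ 0.87%


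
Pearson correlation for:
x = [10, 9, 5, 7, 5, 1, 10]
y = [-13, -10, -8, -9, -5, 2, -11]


n=7, Σx=47, Σy=-54, Σxy=-456, Σx²=381, Σy²=564
r = (7×(-456) - 47×(-54))/√((7×381 - 47²)(7×564 - (-54)²))
= -654/√(458×1032) = -654/√472656 ≈ -654/687.4998 ≈ -0.9513

r ≈ -0.9513


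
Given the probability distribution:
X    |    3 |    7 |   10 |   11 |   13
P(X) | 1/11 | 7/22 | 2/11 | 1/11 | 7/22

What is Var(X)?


E[X] = 104/11
E[X²] = 1093/11
Var(X) = E[X²] - (E[X])² = 1093/11 - 10816/121 = 1207/121

Var(X) = 1207/121 ≈ 9.9752


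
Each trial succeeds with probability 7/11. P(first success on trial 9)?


Geometric: P(X=9) = (1-p)^(k-1)×p = (4/11)^8×7/11 = 458752/2357947691

P(X=9) = 458752/2357947691 ≈ 0.02%


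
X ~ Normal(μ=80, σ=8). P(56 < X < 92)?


z₁=(56-80)/8=-3.0, z₂=(92-80)/8=1.5
P = Φ(1.5) - Φ(-3.0) = 0.933193 - 0.001350 = 0.931843 ≈ 0.9318

P(56 < X < 92) ≈ 0.9318


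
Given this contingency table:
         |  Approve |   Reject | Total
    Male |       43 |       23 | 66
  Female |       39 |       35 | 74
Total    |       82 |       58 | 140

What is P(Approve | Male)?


P(Approve | Male) = 43/(43+23) = 43/66

P(Approve|Male) = 43/66 ≈ 65.15%


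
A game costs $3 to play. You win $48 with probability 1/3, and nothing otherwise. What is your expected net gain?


E[gain] = (48-3)×1/3 + (-3)×2/3
= 15 - 2 = 13

Expected net gain = $13 ≈ $13.00


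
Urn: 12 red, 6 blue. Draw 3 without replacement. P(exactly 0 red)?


Hypergeometric: C(12,0)×C(6,3)/C(18,3)
= 1×20/816 = 5/204

P(X=0) = 5/204 ≈ 2.45%


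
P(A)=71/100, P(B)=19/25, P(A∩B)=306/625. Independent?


P(A)×P(B) = 1349/2500
P(A∩B) = 306/625
Not equal → NOT independent

No, not independent


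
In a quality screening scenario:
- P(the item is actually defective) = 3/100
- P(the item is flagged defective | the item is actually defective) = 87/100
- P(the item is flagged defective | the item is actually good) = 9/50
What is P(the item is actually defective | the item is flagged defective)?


Using Bayes' theorem:
P(A|B) = P(B|A)·P(A) / P(B)

P(the item is flagged defective) = 87/100 × 3/100 + 9/50 × 97/100
= 261/10000 + 873/5000 = 2007/10000

P(the item is actually defective|the item is flagged defective) = (261/10000) / (2007/10000) = 29/223

P(the item is actually defective|the item is flagged defective) = 29/223 ≈ 13.00%


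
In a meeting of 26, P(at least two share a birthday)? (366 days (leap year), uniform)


P(all different) = Π(366-i)/366 for i=0..25
= 0.402786
P(match) = 1 - 0.402786 = 0.597214

P ≈ 0.5972 ≈ 59.72%


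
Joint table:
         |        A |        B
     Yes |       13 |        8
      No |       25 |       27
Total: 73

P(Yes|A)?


P(Yes|A) = 13/(13+25) = 13/38

P = 13/38 ≈ 34.21%


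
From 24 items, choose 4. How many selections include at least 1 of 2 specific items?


Complement: C(24,4) - C(22,4) = 10626 - 7315 = 3311

3311


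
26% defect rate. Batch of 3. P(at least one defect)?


P(all good) = (37/50)^3 = 50653/125000
P(≥1 defect) = 74347/125000

P = 74347/125000 ≈ 59.48%


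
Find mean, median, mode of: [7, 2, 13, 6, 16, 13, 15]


Sorted: [2, 6, 7, 13, 13, 15, 16]
Mean = 72/7
Median = 13
Freq: {7: 1, 2: 1, 13: 2, 6: 1, 16: 1, 15: 1}
Mode: [13]

Mean=72/7, Median=13, Mode=13


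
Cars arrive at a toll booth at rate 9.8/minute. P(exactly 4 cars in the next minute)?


Poisson(λ=9.8): P(X=4) = e^(-λ)×λ^k/k!
= e^(-9.8) × 9.8^4 / 4!
≈ 5.545159943e-05 × 9223.6816 / 24 ≈ 0.021311

P(X=4) ≈ 0.021311 ≈ 2.13%


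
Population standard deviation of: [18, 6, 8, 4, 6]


Mean = 42/5
  (18-42/5)²=2304/25
  (6-42/5)²=144/25
  (8-42/5)²=4/25
  (4-42/5)²=484/25
  (6-42/5)²=144/25
Σ(x-μ)² = 616/5
σ² = (616/5)/5 = 616/25

σ = √(616/25) ≈ 4.9639


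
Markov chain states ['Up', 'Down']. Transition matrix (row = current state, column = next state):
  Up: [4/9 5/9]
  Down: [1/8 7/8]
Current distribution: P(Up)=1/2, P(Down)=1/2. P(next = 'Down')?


P(next=Down) = Σᵢ P(now=i)×P(i→Down)
= 1/2×5/9 + 1/2×7/8
= 5/18 + 7/16 = 103/144

P = 103/144 ≈ 0.7153


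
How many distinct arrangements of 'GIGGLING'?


Letters: 8, freq: {'G': 4, 'I': 2, 'L': 1, 'N': 1}
8!/(4!×2!×1!×1!) = 40320/48 = 840

840


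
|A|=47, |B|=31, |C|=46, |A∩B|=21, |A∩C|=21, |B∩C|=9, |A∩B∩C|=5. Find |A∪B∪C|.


|A∪B∪C| = 47+31+46-21-21-9+5 = 78

|A∪B∪C| = 78


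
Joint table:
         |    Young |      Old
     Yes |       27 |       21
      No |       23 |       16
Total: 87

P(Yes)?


P(Yes) = (27+21)/87 = 48/87 = 16/29

P(Yes) = 16/29 ≈ 55.17%


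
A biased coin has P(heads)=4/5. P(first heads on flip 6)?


Geometric: P(X=6) = (1-p)^(k-1)×p = (1/5)^5×4/5 = 4/15625

P(X=6) = 4/15625 ≈ 0.03%


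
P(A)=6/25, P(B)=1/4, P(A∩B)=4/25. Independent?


P(A)×P(B) = 3/50
P(A∩B) = 4/25
Not equal → NOT independent

No, not independent


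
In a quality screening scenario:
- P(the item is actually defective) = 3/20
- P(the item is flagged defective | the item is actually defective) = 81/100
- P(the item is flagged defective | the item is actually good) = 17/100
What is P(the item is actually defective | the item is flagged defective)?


Using Bayes' theorem:
P(A|B) = P(B|A)·P(A) / P(B)

P(the item is flagged defective) = 81/100 × 3/20 + 17/100 × 17/20
= 243/2000 + 289/2000 = 133/500

P(the item is actually defective|the item is flagged defective) = (243/2000) / (133/500) = 243/532

P(the item is actually defective|the item is flagged defective) = 243/532 ≈ 45.68%


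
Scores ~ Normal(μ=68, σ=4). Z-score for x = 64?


z = (x - μ)/σ = (64 - 68)/4 = -1.0

z = -1.0


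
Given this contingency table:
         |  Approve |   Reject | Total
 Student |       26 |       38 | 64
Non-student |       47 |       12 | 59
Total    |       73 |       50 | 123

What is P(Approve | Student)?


P(Approve | Student) = 26/(26+38) = 26/64 = 13/32

P(Approve|Student) = 13/32 ≈ 40.62%


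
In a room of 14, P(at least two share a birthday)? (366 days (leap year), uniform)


P(all different) = Π(366-i)/366 for i=0..13
= 0.777440
P(match) = 1 - 0.777440 = 0.222560

P ≈ 0.2226 ≈ 22.26%


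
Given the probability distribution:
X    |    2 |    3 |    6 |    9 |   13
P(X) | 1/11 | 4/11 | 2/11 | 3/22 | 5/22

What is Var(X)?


E[X] = 72/11
E[X²] = 656/11
Var(X) = E[X²] - (E[X])² = 656/11 - 5184/121 = 2032/121

Var(X) = 2032/121 ≈ 16.7934


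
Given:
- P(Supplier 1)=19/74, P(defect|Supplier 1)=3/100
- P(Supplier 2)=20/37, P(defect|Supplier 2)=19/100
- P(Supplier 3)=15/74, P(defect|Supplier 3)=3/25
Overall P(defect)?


P(B) = Σ P(B|Aᵢ)×P(Aᵢ)
  3/100×19/74 = 57/7400
  19/100×20/37 = 19/185
  3/25×15/74 = 9/370
Sum = 997/7400

P(defect) = 997/7400 ≈ 13.47%


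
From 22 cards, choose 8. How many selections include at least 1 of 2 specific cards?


Complement: C(22,8) - C(20,8) = 319770 - 125970 = 193800

193800


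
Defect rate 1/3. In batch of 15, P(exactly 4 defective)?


Binomial: P(X=4) = C(15,4)×p^4×(1-p)^11
= 1365 × 1/81 × 2048/177147 = 931840/4782969

P(X=4) = 931840/4782969 ≈ 19.48%


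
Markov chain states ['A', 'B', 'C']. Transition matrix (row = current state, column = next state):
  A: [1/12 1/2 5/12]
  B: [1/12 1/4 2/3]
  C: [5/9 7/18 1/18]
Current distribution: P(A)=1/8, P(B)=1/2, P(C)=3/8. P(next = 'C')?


P(next=C) = Σᵢ P(now=i)×P(i→C)
= 1/8×5/12 + 1/2×2/3 + 3/8×1/18
= 5/96 + 1/3 + 1/48 = 13/32

P = 13/32 ≈ 0.4062


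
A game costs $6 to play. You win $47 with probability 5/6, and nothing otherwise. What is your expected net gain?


E[gain] = (47-6)×5/6 + (-6)×1/6
= 205/6 - 1 = 199/6

Expected net gain = $199/6 ≈ $33.17


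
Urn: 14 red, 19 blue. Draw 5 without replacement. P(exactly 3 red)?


Hypergeometric: C(14,3)×C(19,2)/C(33,5)
= 364×171/237336 = 5187/19778

P(X=3) = 5187/19778 ≈ 26.23%


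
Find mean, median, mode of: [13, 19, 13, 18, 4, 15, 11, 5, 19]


Sorted: [4, 5, 11, 13, 13, 15, 18, 19, 19]
Mean = 117/9 = 13
Median = 13
Freq: {13: 2, 19: 2, 18: 1, 4: 1, 15: 1, 11: 1, 5: 1}
Mode: [13, 19]

Mean=13, Median=13, Mode=[13, 19]


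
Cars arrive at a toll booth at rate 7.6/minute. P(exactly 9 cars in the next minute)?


Poisson(λ=7.6): P(X=9) = e^(-λ)×λ^k/k!
= e^(-7.6) × 7.6^9 / 9!
≈ 0.0005004514334 × 84590643.8466 / 362880 ≈ 0.116660

P(X=9) ≈ 0.116660 ≈ 11.67%


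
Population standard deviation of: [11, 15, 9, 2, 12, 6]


Mean = 55/6
  (11-55/6)²=121/36
  (15-55/6)²=1225/36
  (9-55/6)²=1/36
  (2-55/6)²=1849/36
  (12-55/6)²=289/36
  (6-55/6)²=361/36
Σ(x-μ)² = 641/6
σ² = (641/6)/6 = 641/36

σ = √(641/36) ≈ 4.2197


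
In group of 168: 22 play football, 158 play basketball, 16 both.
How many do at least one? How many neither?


|A∪B| = 22+158-16 = 164
Neither = 168-164 = 4

At least one: 164; Neither: 4


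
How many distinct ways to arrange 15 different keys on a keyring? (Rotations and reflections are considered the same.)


Free circular arrangements: rotations and reflections both identified.
(n-1)!/2 = 14!/2 = 87178291200/2 = 43589145600

43589145600


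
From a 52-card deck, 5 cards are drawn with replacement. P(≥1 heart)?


P(not a heart) = 39/52 = 3/4
P(none in 5 draws) = (3/4)^5 = 243/1024
P(≥1 heart) = 1 - 243/1024 = 781/1024

P = 781/1024 ≈ 76.27%


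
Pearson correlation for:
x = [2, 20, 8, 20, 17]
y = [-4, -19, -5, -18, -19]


n=5, Σx=67, Σy=-65, Σxy=-1111, Σx²=1157, Σy²=1087
r = (5×(-1111) - 67×(-65))/√((5×1157 - 67²)(5×1087 - (-65)²))
= -1200/√(1296×1210) = -1200/√1568160 ≈ -1200/1252.2620 ≈ -0.9583

r ≈ -0.9583


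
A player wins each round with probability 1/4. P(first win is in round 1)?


Geometric: P(X=1) = (1-p)^(k-1)×p = (3/4)^0×1/4 = 1/4

P(X=1) = 1/4 ≈ 25.00%


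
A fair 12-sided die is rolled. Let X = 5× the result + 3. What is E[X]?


E[die] = (1+12)/2 = 13/2
E[X] = 5×13/2 + 3 = 71/2

E[X] = 71/2


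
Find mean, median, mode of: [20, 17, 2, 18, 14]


Sorted: [2, 14, 17, 18, 20]
Mean = 71/5
Median = 17
Freq: {20: 1, 17: 1, 2: 1, 18: 1, 14: 1}
Mode: No mode

Mean=71/5, Median=17, Mode=No mode


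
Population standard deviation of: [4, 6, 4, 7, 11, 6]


Mean = 38/6 = 19/3
  (4-19/3)²=49/9
  (6-19/3)²=1/9
  (4-19/3)²=49/9
  (7-19/3)²=4/9
  (11-19/3)²=196/9
  (6-19/3)²=1/9
Σ(x-μ)² = 100/3
σ² = (100/3)/6 = 50/9

σ = √(50/9) ≈ 2.3570


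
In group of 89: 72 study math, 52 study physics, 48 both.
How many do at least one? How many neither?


|A∪B| = 72+52-48 = 76
Neither = 89-76 = 13

At least one: 76; Neither: 13


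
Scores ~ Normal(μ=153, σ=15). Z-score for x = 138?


z = (x - μ)/σ = (138 - 153)/15 = -1.0

z = -1.0


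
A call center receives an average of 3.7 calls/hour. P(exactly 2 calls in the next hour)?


Poisson(λ=3.7): P(X=2) = e^(-λ)×λ^k/k!
= e^(-3.7) × 3.7^2 / 2!
≈ 0.02472352647 × 13.69 / 2 ≈ 0.169233

P(X=2) ≈ 0.169233 ≈ 16.92%


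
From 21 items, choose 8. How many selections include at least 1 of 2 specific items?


Complement: C(21,8) - C(19,8) = 203490 - 75582 = 127908

127908


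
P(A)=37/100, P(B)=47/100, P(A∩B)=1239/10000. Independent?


P(A)×P(B) = 1739/10000
P(A∩B) = 1239/10000
Not equal → NOT independent

No, not independent


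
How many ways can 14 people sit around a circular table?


Circular arrangements of 14 distinct objects: fix one position to break rotational symmetry.
(n-1)! = 13! = 6227020800

6227020800


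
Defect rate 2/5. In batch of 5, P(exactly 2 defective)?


Binomial: P(X=2) = C(5,2)×p^2×(1-p)^3
= 10 × 4/25 × 27/125 = 216/625

P(X=2) = 216/625 ≈ 34.56%


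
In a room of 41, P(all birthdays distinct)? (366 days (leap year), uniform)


P(all different) = Π(366-i)/366 for i=0..40
= (366/366)×(365/366)×...×(326/366)
= 0.097493

P ≈ 0.0975 ≈ 9.75%


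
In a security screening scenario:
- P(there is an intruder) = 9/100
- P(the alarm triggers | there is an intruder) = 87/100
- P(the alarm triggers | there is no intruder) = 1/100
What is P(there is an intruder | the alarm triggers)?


Using Bayes' theorem:
P(A|B) = P(B|A)·P(A) / P(B)

P(the alarm triggers) = 87/100 × 9/100 + 1/100 × 91/100
= 783/10000 + 91/10000 = 437/5000

P(there is an intruder|the alarm triggers) = (783/10000) / (437/5000) = 783/874

P(there is an intruder|the alarm triggers) = 783/874 ≈ 89.59%


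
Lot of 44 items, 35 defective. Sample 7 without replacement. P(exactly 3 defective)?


Hypergeometric: C(35,3)×C(9,4)/C(44,7)
= 6545×126/38320568 = 37485/1741844

P(X=3) = 37485/1741844 ≈ 2.15%


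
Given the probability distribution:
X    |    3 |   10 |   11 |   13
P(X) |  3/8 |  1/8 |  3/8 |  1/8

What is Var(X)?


E[X] = 65/8
E[X²] = 659/8
Var(X) = E[X²] - (E[X])² = 659/8 - 4225/64 = 1047/64

Var(X) = 1047/64 ≈ 16.3594


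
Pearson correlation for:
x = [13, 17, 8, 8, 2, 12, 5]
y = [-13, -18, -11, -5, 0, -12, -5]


n=7, Σx=65, Σy=-64, Σxy=-772, Σx²=759, Σy²=808
r = (7×(-772) - 65×(-64))/√((7×759 - 65²)(7×808 - (-64)²))
= -1244/√(1088×1560) = -1244/√1697280 ≈ -1244/1302.7970 ≈ -0.9549

r ≈ -0.9549


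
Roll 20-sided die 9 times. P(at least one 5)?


P(no 5)^9 = (19/20)^9 = 322687697779/512000000000
P(≥1) = 1 - 322687697779/512000000000 = 189312302221/512000000000

P = 189312302221/512000000000 ≈ 36.98%


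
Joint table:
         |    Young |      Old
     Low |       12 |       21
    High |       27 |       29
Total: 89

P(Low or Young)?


P(Low∨Young) = P(Low) + P(Young) - P(Low∧Young)
= (33 + 39 - 12)/89 = 60/89

P = 60/89 ≈ 67.42%


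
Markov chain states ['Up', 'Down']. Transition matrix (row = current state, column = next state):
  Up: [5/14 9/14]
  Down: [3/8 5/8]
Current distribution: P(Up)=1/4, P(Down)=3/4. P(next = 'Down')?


P(next=Down) = Σᵢ P(now=i)×P(i→Down)
= 1/4×9/14 + 3/4×5/8
= 9/56 + 15/32 = 141/224

P = 141/224 ≈ 0.6295


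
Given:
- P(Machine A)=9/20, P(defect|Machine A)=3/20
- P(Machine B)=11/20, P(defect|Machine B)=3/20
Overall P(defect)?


P(B) = Σ P(B|Aᵢ)×P(Aᵢ)
  3/20×9/20 = 27/400
  3/20×11/20 = 33/400
Sum = 3/20

P(defect) = 3/20 ≈ 15.00%


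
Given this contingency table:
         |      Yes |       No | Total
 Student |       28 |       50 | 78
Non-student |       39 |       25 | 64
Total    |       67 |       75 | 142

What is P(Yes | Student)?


P(Yes | Student) = 28/(28+50) = 28/78 = 14/39

P(Yes|Student) = 14/39 ≈ 35.90%


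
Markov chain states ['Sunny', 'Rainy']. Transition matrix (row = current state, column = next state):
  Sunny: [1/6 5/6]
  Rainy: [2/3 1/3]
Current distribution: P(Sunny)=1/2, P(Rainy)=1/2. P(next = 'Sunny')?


P(next=Sunny) = Σᵢ P(now=i)×P(i→Sunny)
= 1/2×1/6 + 1/2×2/3
= 1/12 + 1/3 = 5/12

P = 5/12 ≈ 0.4167


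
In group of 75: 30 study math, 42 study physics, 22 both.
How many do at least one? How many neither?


|A∪B| = 30+42-22 = 50
Neither = 75-50 = 25

At least one: 50; Neither: 25


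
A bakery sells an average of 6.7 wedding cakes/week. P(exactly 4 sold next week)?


Poisson(λ=6.7): P(X=4) = e^(-λ)×λ^k/k!
= e^(-6.7) × 6.7^4 / 4!
≈ 0.001230911903 × 2015.1121 / 24 ≈ 0.103351

P(X=4) ≈ 0.103351 ≈ 10.34%


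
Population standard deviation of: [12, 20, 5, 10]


Mean = 47/4
  (12-47/4)²=1/16
  (20-47/4)²=1089/16
  (5-47/4)²=729/16
  (10-47/4)²=49/16
Σ(x-μ)² = 467/4
σ² = (467/4)/4 = 467/16

σ = √(467/16) ≈ 5.4025


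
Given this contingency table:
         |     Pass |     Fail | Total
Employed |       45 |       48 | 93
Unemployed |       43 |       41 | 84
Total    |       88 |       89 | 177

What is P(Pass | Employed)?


P(Pass | Employed) = 45/(45+48) = 45/93 = 15/31

P(Pass|Employed) = 15/31 ≈ 48.39%


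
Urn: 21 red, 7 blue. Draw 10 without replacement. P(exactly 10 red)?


Hypergeometric: C(21,10)×C(7,0)/C(28,10)
= 352716×1/13123110 = 34/1265

P(X=10) = 34/1265 ≈ 2.69%


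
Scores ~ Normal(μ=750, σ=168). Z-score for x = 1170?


z = (x - μ)/σ = (1170 - 750)/168 = 2.5

z = 2.5


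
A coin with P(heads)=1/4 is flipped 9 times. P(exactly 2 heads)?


Binomial: P(X=2) = C(9,2)×p^2×(1-p)^7
= 36 × 1/16 × 2187/16384 = 19683/65536

P(X=2) = 19683/65536 ≈ 30.03%


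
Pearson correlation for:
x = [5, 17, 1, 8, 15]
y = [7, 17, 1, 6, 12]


n=5, Σx=46, Σy=43, Σxy=553, Σx²=604, Σy²=519
r = (5×553 - 46×43)/√((5×604 - 46²)(5×519 - 43²))
= 787/√(904×746) = 787/√674384 ≈ 787/821.2089 ≈ 0.9583

r ≈ 0.9583


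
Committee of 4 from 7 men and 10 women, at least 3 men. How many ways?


Count by #men:
  3M,1W: C(7,3)×C(10,1)=350
  4M,0W: C(7,4)×C(10,0)=35
Total = 385

385


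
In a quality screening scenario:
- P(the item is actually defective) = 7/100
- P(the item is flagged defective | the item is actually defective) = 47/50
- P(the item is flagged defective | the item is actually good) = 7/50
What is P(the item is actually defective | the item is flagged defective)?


Using Bayes' theorem:
P(A|B) = P(B|A)·P(A) / P(B)

P(the item is flagged defective) = 47/50 × 7/100 + 7/50 × 93/100
= 329/5000 + 651/5000 = 49/250

P(the item is actually defective|the item is flagged defective) = (329/5000) / (49/250) = 47/140

P(the item is actually defective|the item is flagged defective) = 47/140 ≈ 33.57%


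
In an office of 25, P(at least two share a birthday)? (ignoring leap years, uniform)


P(all different) = Π(365-i)/365 for i=0..24
= 0.431300
P(match) = 1 - 0.431300 = 0.568700

P ≈ 0.5687 ≈ 56.87%


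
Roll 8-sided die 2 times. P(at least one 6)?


P(no 6)^2 = (7/8)^2 = 49/64
P(≥1) = 1 - 49/64 = 15/64

P = 15/64 ≈ 23.44%


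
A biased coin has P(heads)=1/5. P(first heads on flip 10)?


Geometric: P(X=10) = (1-p)^(k-1)×p = (4/5)^9×1/5 = 262144/9765625

P(X=10) = 262144/9765625 ≈ 2.68%


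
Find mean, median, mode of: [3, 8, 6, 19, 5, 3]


Sorted: [3, 3, 5, 6, 8, 19]
Mean = 44/6 = 22/3
Median = 11/2
Freq: {3: 2, 8: 1, 6: 1, 19: 1, 5: 1}
Mode: [3]

Mean=22/3, Median=11/2, Mode=3


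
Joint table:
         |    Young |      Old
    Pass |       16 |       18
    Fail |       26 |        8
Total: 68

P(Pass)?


P(Pass) = (16+18)/68 = 34/68 = 1/2

P(Pass) = 1/2 ≈ 50.00%


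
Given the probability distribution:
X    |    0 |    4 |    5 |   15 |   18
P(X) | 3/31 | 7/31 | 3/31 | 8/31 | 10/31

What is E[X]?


E[X] = Σ x·P(X=x)
= (0)×(3/31) + (4)×(7/31) + (5)×(3/31) + (15)×(8/31) + (18)×(10/31)
= 343/31

E[X] = 343/31


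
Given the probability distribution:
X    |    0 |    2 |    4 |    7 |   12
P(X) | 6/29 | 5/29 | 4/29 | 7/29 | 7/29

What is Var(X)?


E[X] = 159/29
E[X²] = 1435/29
Var(X) = E[X²] - (E[X])² = 1435/29 - 25281/841 = 16334/841

Var(X) = 16334/841 ≈ 19.4221


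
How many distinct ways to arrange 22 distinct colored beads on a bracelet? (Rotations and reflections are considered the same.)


Free circular arrangements: rotations and reflections both identified.
(n-1)!/2 = 21!/2 = 51090942171709440000/2 = 25545471085854720000

25545471085854720000


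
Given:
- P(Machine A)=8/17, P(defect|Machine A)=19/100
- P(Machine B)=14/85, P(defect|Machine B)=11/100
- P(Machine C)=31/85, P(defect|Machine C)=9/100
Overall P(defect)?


P(B) = Σ P(B|Aᵢ)×P(Aᵢ)
  19/100×8/17 = 38/425
  11/100×14/85 = 77/4250
  9/100×31/85 = 279/8500
Sum = 1193/8500

P(defect) = 1193/8500 ≈ 14.04%


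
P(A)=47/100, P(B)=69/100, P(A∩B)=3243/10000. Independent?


P(A)×P(B) = 3243/10000
P(A∩B) = 3243/10000
Equal ✓ → Independent

Yes, independent


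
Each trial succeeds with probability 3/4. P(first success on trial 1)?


Geometric: P(X=1) = (1-p)^(k-1)×p = (1/4)^0×3/4 = 3/4

P(X=1) = 3/4 ≈ 75.00%


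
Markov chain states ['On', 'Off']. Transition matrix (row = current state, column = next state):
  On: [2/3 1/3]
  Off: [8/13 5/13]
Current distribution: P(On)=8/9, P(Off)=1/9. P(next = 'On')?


P(next=On) = Σᵢ P(now=i)×P(i→On)
= 8/9×2/3 + 1/9×8/13
= 16/27 + 8/117 = 232/351

P = 232/351 ≈ 0.6610


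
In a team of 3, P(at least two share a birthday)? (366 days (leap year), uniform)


P(all different) = Π(366-i)/366 for i=0..2
= 0.991818
P(match) = 1 - 0.991818 = 0.008182

P ≈ 0.0082 ≈ 0.82%


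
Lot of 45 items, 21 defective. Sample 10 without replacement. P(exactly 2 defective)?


Hypergeometric: C(21,2)×C(24,8)/C(45,10)
= 210×735471/3190187286 = 41055/848003

P(X=2) = 41055/848003 ≈ 4.84%


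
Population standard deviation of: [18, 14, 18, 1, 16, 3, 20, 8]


Mean = 98/8 = 49/4
  (18-49/4)²=529/16
  (14-49/4)²=49/16
  (18-49/4)²=529/16
  (1-49/4)²=2025/16
  (16-49/4)²=225/16
  (3-49/4)²=1369/16
  (20-49/4)²=961/16
  (8-49/4)²=289/16
Σ(x-μ)² = 747/2
σ² = (747/2)/8 = 747/16

σ = √(747/16) ≈ 6.8328


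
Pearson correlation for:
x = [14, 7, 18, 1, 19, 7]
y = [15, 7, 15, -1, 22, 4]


n=6, Σx=66, Σy=62, Σxy=974, Σx²=980, Σy²=1000
r = (6×974 - 66×62)/√((6×980 - 66²)(6×1000 - 62²))
= 1752/√(1524×2156) = 1752/√3285744 ≈ 1752/1812.6621 ≈ 0.9665

r ≈ 0.9665


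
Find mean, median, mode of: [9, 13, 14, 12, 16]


Sorted: [9, 12, 13, 14, 16]
Mean = 64/5
Median = 13
Freq: {9: 1, 13: 1, 14: 1, 12: 1, 16: 1}
Mode: No mode

Mean=64/5, Median=13, Mode=No mode


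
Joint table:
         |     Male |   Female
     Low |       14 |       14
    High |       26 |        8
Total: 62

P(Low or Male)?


P(Low∨Male) = P(Low) + P(Male) - P(Low∧Male)
= (28 + 40 - 14)/62 = 54/62 = 27/31

P = 27/31 ≈ 87.10%


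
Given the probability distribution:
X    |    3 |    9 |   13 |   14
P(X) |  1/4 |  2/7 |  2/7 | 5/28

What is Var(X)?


E[X] = 267/28
E[X²] = 3043/28
Var(X) = E[X²] - (E[X])² = 3043/28 - 71289/784 = 13915/784

Var(X) = 13915/784 ≈ 17.7487


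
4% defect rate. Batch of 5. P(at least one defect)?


P(all good) = (24/25)^5 = 7962624/9765625
P(≥1 defect) = 1803001/9765625

P = 1803001/9765625 ≈ 18.46%


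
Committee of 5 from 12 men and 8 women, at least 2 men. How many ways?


Count by #men:
  2M,3W: C(12,2)×C(8,3)=3696
  3M,2W: C(12,3)×C(8,2)=6160
  4M,1W: C(12,4)×C(8,1)=3960
  5M,0W: C(12,5)×C(8,0)=792
Total = 14608

14608


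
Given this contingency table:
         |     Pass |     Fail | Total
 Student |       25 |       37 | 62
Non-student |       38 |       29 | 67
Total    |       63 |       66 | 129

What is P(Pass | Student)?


P(Pass | Student) = 25/(25+37) = 25/62

P(Pass|Student) = 25/62 ≈ 40.32%


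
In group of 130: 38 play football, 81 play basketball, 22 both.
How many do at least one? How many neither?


|A∪B| = 38+81-22 = 97
Neither = 130-97 = 33

At least one: 97; Neither: 33


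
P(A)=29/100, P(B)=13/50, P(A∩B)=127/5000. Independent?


P(A)×P(B) = 377/5000
P(A∩B) = 127/5000
Not equal → NOT independent

No, not independent


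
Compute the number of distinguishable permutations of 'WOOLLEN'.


Letters: 7, freq: {'W': 1, 'O': 2, 'L': 2, 'E': 1, 'N': 1}
7!/(1!×2!×2!×1!×1!) = 5040/4 = 1260

1260


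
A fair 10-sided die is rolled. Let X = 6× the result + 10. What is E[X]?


E[die] = (1+10)/2 = 11/2
E[X] = 6×11/2 + 10 = 43

E[X] = 43


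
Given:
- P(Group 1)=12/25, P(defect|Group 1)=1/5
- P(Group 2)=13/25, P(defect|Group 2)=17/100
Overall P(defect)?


P(B) = Σ P(B|Aᵢ)×P(Aᵢ)
  1/5×12/25 = 12/125
  17/100×13/25 = 221/2500
Sum = 461/2500

P(defect) = 461/2500 ≈ 18.44%


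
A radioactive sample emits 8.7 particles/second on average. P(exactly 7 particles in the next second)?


Poisson(λ=8.7): P(X=7) = e^(-λ)×λ^k/k!
= e^(-8.7) × 8.7^7 / 7!
≈ 0.000166585811 × 3772547.94878 / 5040 ≈ 0.124693

P(X=7) ≈ 0.124693 ≈ 12.47%


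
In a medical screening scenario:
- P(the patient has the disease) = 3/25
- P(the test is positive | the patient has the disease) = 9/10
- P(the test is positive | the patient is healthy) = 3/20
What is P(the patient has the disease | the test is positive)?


Using Bayes' theorem:
P(A|B) = P(B|A)·P(A) / P(B)

P(the test is positive) = 9/10 × 3/25 + 3/20 × 22/25
= 27/250 + 33/250 = 6/25

P(the patient has the disease|the test is positive) = (27/250) / (6/25) = 9/20

P(the patient has the disease|the test is positive) = 9/20 ≈ 45.00%


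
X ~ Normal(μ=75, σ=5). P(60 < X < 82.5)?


z₁=(60-75)/5=-3.0, z₂=(82.5-75)/5=1.5
P = Φ(1.5) - Φ(-3.0) = 0.933193 - 0.001350 = 0.931843 ≈ 0.9318

P(60 < X < 82.5) ≈ 0.9318


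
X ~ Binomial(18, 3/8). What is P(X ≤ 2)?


P(X ≤ 2) = Σ P(X=i) for i=0..2
P(X=0) = 3814697265625/18014398509481984
P(X=1) = 20599365234375/9007199254740992
P(X=2) = 210113525390625/18014398509481984
Sum = 31890869140625/2251799813685248

P(X ≤ 2) = 31890869140625/2251799813685248 ≈ 1.42%


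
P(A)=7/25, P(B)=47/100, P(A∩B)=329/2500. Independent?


P(A)×P(B) = 329/2500
P(A∩B) = 329/2500
Equal ✓ → Independent

Yes, independent


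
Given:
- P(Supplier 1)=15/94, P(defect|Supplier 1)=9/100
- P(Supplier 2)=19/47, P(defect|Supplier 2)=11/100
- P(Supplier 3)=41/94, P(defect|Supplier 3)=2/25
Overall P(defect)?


P(B) = Σ P(B|Aᵢ)×P(Aᵢ)
  9/100×15/94 = 27/1880
  11/100×19/47 = 209/4700
  2/25×41/94 = 41/1175
Sum = 881/9400

P(defect) = 881/9400 ≈ 9.37%


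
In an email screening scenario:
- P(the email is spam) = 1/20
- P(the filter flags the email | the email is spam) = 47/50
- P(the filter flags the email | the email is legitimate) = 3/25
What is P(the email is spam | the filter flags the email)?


Using Bayes' theorem:
P(A|B) = P(B|A)·P(A) / P(B)

P(the filter flags the email) = 47/50 × 1/20 + 3/25 × 19/20
= 47/1000 + 57/500 = 161/1000

P(the email is spam|the filter flags the email) = (47/1000) / (161/1000) = 47/161

P(the email is spam|the filter flags the email) = 47/161 ≈ 29.19%


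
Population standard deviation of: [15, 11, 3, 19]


Mean = 48/4 = 12
  (15-12)²=9
  (11-12)²=1
  (3-12)²=81
  (19-12)²=49
Σ(x-μ)² = 140
σ² = 140/4 = 35

σ = √(35) ≈ 5.9161


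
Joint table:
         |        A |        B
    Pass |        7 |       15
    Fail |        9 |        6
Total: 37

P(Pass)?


P(Pass) = (7+15)/37 = 22/37

P(Pass) = 22/37 ≈ 59.46%


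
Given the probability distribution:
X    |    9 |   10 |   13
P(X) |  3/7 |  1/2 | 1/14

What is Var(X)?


E[X] = 137/14
E[X²] = 1355/14
Var(X) = E[X²] - (E[X])² = 1355/14 - 18769/196 = 201/196

Var(X) = 201/196 ≈ 1.0255


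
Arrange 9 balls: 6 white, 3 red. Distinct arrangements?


9!/(6!×3!) = 84

84


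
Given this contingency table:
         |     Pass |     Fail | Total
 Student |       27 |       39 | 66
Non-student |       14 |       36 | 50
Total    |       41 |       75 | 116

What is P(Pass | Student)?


P(Pass | Student) = 27/(27+39) = 27/66 = 9/22

P(Pass|Student) = 9/22 ≈ 40.91%


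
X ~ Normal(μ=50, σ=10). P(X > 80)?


z = (80-50)/10 = 3.0
P(X > 80) = 1 - P(Z ≤ 3.0) = 1 - 0.9987 = 0.0013

P(X > 80) ≈ 0.0013


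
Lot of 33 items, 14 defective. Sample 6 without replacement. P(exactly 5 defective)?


Hypergeometric: C(14,5)×C(19,1)/C(33,6)
= 2002×19/1107568 = 247/7192

P(X=5) = 247/7192 ≈ 3.43%


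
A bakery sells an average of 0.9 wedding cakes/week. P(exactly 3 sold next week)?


Poisson(λ=0.9): P(X=3) = e^(-λ)×λ^k/k!
= e^(-0.9) × 0.9^3 / 3!
≈ 0.4065696597 × 0.729 / 6 ≈ 0.049398

P(X=3) ≈ 0.049398 ≈ 4.94%


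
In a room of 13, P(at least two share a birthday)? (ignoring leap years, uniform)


P(all different) = Π(365-i)/365 for i=0..12
= 0.805590
P(match) = 1 - 0.805590 = 0.194410

P ≈ 0.1944 ≈ 19.44%


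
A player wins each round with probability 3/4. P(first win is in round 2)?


Geometric: P(X=2) = (1-p)^(k-1)×p = (1/4)^1×3/4 = 3/16

P(X=2) = 3/16 ≈ 18.75%


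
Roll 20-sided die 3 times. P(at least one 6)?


P(no 6)^3 = (19/20)^3 = 6859/8000
P(≥1) = 1 - 6859/8000 = 1141/8000

P = 1141/8000 ≈ 14.26%


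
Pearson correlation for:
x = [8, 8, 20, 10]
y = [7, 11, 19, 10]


n=4, Σx=46, Σy=47, Σxy=624, Σx²=628, Σy²=631
r = (4×624 - 46×47)/√((4×628 - 46²)(4×631 - 47²))
= 334/√(396×315) = 334/√124740 ≈ 334/353.1855 ≈ 0.9457

r ≈ 0.9457


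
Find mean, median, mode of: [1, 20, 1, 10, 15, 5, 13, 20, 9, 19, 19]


Sorted: [1, 1, 5, 9, 10, 13, 15, 19, 19, 20, 20]
Mean = 132/11 = 12
Median = 13
Freq: {1: 2, 20: 2, 10: 1, 15: 1, 5: 1, 13: 1, 9: 1, 19: 2}
Mode: [1, 19, 20]

Mean=12, Median=13, Mode=[1, 19, 20]


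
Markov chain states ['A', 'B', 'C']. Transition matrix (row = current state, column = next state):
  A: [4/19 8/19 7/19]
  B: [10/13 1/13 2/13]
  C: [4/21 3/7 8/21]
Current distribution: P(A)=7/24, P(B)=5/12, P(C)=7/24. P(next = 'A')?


P(next=A) = Σᵢ P(now=i)×P(i→A)
= 7/24×4/19 + 5/12×10/13 + 7/24×4/21
= 7/114 + 25/78 + 1/18 = 1945/4446

P = 1945/4446 ≈ 0.4375


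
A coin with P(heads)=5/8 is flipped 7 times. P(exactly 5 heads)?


Binomial: P(X=5) = C(7,5)×p^5×(1-p)^2
= 21 × 3125/32768 × 9/64 = 590625/2097152

P(X=5) = 590625/2097152 ≈ 28.16%


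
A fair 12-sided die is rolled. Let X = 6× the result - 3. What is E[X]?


E[die] = (1+12)/2 = 13/2
E[X] = 6×13/2 - 3 = 36

E[X] = 36


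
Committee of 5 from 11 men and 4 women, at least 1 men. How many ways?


Count by #men:
  1M,4W: C(11,1)×C(4,4)=11
  2M,3W: C(11,2)×C(4,3)=220
  3M,2W: C(11,3)×C(4,2)=990
  4M,1W: C(11,4)×C(4,1)=1320
  5M,0W: C(11,5)×C(4,0)=462
Total = 3003

3003


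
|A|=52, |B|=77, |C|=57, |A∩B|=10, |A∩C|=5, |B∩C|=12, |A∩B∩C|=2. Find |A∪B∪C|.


|A∪B∪C| = 52+77+57-10-5-12+2 = 161

|A∪B∪C| = 161


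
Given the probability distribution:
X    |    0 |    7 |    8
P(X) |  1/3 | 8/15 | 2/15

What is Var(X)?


E[X] = 24/5
E[X²] = 104/3
Var(X) = E[X²] - (E[X])² = 104/3 - 576/25 = 872/75

Var(X) = 872/75 ≈ 11.6267


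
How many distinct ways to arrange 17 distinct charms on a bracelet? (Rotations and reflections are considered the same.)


Free circular arrangements: rotations and reflections both identified.
(n-1)!/2 = 16!/2 = 20922789888000/2 = 10461394944000

10461394944000


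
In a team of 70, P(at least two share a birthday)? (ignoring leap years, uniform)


P(all different) = Π(365-i)/365 for i=0..69
= 0.000840
P(match) = 1 - 0.000840 = 0.999160

P ≈ 0.9992 ≈ 99.92%


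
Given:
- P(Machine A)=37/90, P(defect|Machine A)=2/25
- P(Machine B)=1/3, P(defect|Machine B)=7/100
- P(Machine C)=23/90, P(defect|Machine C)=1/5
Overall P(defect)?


P(B) = Σ P(B|Aᵢ)×P(Aᵢ)
  2/25×37/90 = 37/1125
  7/100×1/3 = 7/300
  1/5×23/90 = 23/450
Sum = 161/1500

P(defect) = 161/1500 ≈ 10.73%


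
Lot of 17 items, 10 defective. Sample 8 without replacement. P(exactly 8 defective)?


Hypergeometric: C(10,8)×C(7,0)/C(17,8)
= 45×1/24310 = 9/4862

P(X=8) = 9/4862 ≈ 0.19%
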